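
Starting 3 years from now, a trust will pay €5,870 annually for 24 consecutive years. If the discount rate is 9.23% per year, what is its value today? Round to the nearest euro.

€46,898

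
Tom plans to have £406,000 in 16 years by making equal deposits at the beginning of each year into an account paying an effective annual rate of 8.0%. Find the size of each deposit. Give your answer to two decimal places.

£12,396.86

FV-annuity factor × (1+i) = 32.750226; PMT = 406000 / 32.750226 = 12,396.8611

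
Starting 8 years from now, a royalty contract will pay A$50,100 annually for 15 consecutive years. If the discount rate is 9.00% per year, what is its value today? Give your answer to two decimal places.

A$220,914.58

Value one period before first payment (t=7): 50100 × [1 − (1+0.09)^(−15)] / 0.09 = 50100 × 8.060688 = 403,840.4903
Discount back 7 years: 403,840.4903 × (1+0.09)^(−7) = 403,840.4903 × 0.547034 = 220,914.5777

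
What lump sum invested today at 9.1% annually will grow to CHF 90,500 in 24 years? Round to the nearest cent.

CHF 11,190.63

Discount factor = (1+0.091)^(−24) = 0.123653; PV = 90,500 × 0.123653 = 11,190.6307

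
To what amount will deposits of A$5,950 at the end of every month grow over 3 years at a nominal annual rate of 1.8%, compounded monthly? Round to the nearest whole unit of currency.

With 12 periods per year: i = 0.0015, n = 36.
FV = 5950 × [(1+0.0015)^36 − 1] / 0.0015 = 5950 × 36.961266 = 219,919.5311

A$219,920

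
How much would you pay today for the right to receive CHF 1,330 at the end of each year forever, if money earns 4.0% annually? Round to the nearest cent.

CHF 33,250.00

PV = C/r = 1330/0.04 = 33,250.0000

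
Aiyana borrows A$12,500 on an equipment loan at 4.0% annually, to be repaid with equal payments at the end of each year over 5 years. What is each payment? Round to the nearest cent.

A$2,807.84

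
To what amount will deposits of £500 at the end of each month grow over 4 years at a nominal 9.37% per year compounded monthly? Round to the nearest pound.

£28,981

With 12 periods per year: i = 0.00780833, n = 48.
FV = PMT · [(1+i)^n − 1] / i = 500 · 57.961712 = 28,980.8559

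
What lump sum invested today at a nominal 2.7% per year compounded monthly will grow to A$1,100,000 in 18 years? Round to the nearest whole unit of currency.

i = 0.027/12 = 0.00225 per month; n = 18·12 = 216.
PV = 1,100,000 / (1 + 0.00225)^216 = 1,100,000 / 1.624913 = 676,959.4605

A$676,959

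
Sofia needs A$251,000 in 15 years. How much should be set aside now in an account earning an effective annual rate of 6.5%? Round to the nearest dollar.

PV = FV·(1+i)^(−n) = 251,000 × 0.388827 = 97,595.4576

A$97,595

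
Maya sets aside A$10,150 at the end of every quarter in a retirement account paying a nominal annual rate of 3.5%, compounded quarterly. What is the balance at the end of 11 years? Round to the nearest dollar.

A$541,900

With 4 periods per year: i = 0.00875, n = 44.
Accumulation factor s(44|0.00875) = 53.389182; FV = 10150 × 53.389182 = 541,900.2001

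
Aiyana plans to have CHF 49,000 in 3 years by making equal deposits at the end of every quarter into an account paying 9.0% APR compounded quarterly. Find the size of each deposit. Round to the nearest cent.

CHF 3,602.35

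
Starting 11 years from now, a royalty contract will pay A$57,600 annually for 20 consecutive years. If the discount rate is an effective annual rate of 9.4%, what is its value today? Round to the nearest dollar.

Value one period before first payment (t=10): 57600 × [1 − (1+0.094)^(−20)] / 0.094 = 57600 × 8.874188 = 511,153.2110
PV₀ = 511,153.2110 / (1+0.094)^10 = 511,153.2110 / 2.455688 = 208,150.6989

A$208,151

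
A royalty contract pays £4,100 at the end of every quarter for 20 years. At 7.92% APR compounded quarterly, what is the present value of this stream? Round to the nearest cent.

£163,926.94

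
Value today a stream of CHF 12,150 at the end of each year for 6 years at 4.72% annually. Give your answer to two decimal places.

PV = PMT · [1 − (1+i)^(−n)] / i = 12150 · 5.121460 = 62,225.7423

CHF 62,225.74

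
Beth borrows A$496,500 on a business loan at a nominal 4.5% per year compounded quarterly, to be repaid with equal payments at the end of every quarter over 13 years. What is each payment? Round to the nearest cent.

A$12,663.76

With 4 periods per year: i = 0.01125, n = 52.
Annuity-PV factor = 39.206362; PMT = 496500 / 39.206362 = 12,663.7611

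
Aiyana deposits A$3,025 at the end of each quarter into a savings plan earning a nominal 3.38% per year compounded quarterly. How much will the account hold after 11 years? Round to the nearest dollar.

Periodic rate i = 0.0338/4 = 0.00845; n = 11 × 4 = 44 periods.
FV = PMT · [(1+i)^n − 1] / i = 3025 · 53.027116 = 160,407.0249

A$160,407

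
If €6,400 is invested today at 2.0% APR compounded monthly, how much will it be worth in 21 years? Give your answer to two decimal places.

Periodic rate i = 0.02/12 = 0.00166667; n = 21 × 12 = 252 periods.
FV = 6,400 × (1 + 0.00166667)^252 = 9,737.1491

€9,737.15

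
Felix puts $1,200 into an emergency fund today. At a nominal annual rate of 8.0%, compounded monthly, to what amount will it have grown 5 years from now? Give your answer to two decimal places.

$1,787.81

Periodic rate i = 0.08/12 = 0.00666667; n = 5 × 12 = 60 periods.
FV = PV·(1+i)^n = 1,200 × 1.489846 = 1,787.8148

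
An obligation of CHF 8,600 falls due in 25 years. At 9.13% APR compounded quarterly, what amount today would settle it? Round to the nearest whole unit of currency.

CHF 900

i = 0.0913/4 = 0.022825 per quarter; n = 25·4 = 100.
PV = FV·(1+i)^(−n) = 8,600 × 0.104681 = 900.2539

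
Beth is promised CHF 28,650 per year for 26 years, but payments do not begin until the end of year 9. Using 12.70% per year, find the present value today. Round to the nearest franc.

Value one period before first payment (t=8): 28650 × [1 − (1+0.127)^(−26)] / 0.127 = 28650 × 7.522314 = 215,514.2976
Discount back 8 years: 215,514.2976 × (1+0.127)^(−8) = 215,514.2976 × 0.384245 = 82,810.3765

CHF 82,810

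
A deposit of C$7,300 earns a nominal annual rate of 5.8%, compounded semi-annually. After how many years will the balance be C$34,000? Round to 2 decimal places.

26.91 years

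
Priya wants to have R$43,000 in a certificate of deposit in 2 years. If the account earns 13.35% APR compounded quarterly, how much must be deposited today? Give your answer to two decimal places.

R$33,067.77

Periodic rate i = 0.1335/4 = 0.033375; n = 2 × 4 = 8 periods.
PV = FV·(1+i)^(−n) = 43,000 × 0.769018 = 33,067.7656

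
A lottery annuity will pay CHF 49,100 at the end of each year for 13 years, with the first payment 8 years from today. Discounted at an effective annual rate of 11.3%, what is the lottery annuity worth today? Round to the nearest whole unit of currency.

CHF 154,308

Value one period before first payment (t=7): 49100 × [1 − (1+0.113)^(−13)] / 0.113 = 49100 × 6.649245 = 326,477.9171
Discount back 7 years: 326,477.9171 × (1+0.113)^(−7) = 326,477.9171 × 0.472644 = 154,307.7223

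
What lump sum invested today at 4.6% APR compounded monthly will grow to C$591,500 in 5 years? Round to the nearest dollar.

Periodic rate i = 0.046/12 = 0.00383333; n = 5 × 12 = 60 periods.
Discount factor = (1+0.00383333)^(−60) = 0.794883; PV = 591,500 × 0.794883 = 470,173.3203

C$470,173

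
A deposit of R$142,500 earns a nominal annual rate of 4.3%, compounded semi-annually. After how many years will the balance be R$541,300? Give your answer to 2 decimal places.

Periodic rate i = 0.043/2 = 0.0215.
(1+i)^n = 541300/142500 = 3.79860, so n = ln 3.79860 / ln 1.0215 = 62.7408 half-years
= 62.7408/2 years

31.37 years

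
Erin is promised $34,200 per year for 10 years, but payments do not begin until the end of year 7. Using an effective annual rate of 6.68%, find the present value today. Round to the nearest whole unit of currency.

Value one period before first payment (t=6): 34200 × [1 − (1+0.0668)^(−10)] / 0.0668 = 34200 × 7.128662 = 243,800.2550
Discount back 6 years: 243,800.2550 × (1+0.0668)^(−6) = 243,800.2550 × 0.678425 = 165,400.2316

$165,400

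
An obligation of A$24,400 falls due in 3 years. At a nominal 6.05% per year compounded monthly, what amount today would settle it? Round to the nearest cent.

i = 0.0605/12 = 0.00504167 per month; n = 3·12 = 36.
PV = 24,400 / (1 + 0.00504167)^36 = 24,400 / 1.198468 = 20,359.3269

A$20,359.33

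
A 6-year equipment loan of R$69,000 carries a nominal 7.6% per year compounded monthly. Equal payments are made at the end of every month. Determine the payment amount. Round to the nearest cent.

R$1,196.36

With 12 periods per year: i = 0.00633333, n = 72.
Annuity-PV factor = 57.674862; PMT = 69000 / 57.674862 = 1,196.3618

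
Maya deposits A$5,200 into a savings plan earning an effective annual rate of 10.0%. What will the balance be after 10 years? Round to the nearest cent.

5,200 × (1+0.1)^10 = 5,200 × 2.593742 = 13,487.4608

A$13,487.46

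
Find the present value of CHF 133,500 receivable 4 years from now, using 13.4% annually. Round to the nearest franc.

PV = 133,500 / (1 + 0.134)^4 = 133,500 / 1.653683 = 80,728.9023

CHF 80,729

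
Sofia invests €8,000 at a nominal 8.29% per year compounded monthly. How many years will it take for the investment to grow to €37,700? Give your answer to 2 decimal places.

18.76 years

Periodic rate i = 0.0829/12 = 0.00690833.
n = ln(37700/8000) / ln(1+0.00690833) = ln(4.71250) / 0.006885 = 225.1726 months
= 225.1726/12 years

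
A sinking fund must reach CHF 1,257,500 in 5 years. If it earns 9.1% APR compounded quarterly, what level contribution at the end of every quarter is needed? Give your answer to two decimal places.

i = 0.091/4 = 0.02275 per quarter; n = 5·4 = 20.
FV-annuity factor = 24.973969; PMT = 1.2575e+06 / 24.973969 = 50,352.4282

CHF 50,352.43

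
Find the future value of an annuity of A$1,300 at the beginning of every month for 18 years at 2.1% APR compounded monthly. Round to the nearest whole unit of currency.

A$341,479

i = 0.021/12 = 0.00175 per month; n = 18·12 = 216.
Accumulation factor s(216|0.00175) × (1+i) = 262.676538; FV = 1300 × 262.676538 = 341,479.4999
(annuity-due: payments at period start, so ×(1+i).)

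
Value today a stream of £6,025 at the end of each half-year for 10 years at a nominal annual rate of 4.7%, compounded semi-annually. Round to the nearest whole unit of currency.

£95,269

i = 0.047/2 = 0.0235 per half-year; n = 10·2 = 20.
PV = 6025 × [1 − (1+0.0235)^(−20)] / 0.0235 = 6025 × 15.812342 = 95,269.3612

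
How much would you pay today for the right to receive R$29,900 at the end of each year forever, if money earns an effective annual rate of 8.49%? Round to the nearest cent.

PV = PMT / i = 29900 / 0.0849 = 352,179.0342

R$352,179.03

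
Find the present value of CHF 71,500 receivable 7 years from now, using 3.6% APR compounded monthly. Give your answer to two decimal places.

CHF 55,593.97

i = 0.036/12 = 0.003 per month; n = 7·12 = 84.
Discount factor = (1+0.003)^(−84) = 0.777538; PV = 71,500 × 0.777538 = 55,593.9674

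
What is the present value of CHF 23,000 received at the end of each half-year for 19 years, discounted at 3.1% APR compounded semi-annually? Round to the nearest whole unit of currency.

CHF 656,769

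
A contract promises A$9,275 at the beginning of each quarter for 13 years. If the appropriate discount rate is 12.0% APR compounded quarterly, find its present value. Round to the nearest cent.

A$249,972.63

With 4 periods per year: i = 0.03, n = 52.
PV = PMT · [1 − (1+i)^(−n)] / i × (1+i) = 9275 · 26.951227 = 249,972.6322
Payments are at the start of each period, so multiply by (1+i).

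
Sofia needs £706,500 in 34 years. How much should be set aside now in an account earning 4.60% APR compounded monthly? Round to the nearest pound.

With 12 periods per year: i = 0.00383333, n = 408.
Discount factor = (1+0.00383333)^(−408) = 0.209924; PV = 706,500 × 0.209924 = 148,311.2684

£148,311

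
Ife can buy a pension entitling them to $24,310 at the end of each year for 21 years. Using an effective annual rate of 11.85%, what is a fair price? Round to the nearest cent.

$185,617.29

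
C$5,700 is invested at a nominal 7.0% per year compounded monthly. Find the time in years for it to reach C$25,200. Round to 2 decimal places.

Periodic rate i = 0.07/12 = 0.00583333.
(1+i)^n = 25200/5700 = 4.42105, so n = ln 4.42105 / ln 1.00583 = 255.5501 months
= 255.5501/12 years

21.30 years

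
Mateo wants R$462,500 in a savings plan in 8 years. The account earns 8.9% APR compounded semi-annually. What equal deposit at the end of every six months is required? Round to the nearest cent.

R$20,439.33

i = 0.089/2 = 0.0445 per half-year; n = 8·2 = 16.
PMT = 462500 / ( [(1+0.0445)^16 − 1] / 0.0445 ) = 462500 / 22.627940 = 20,439.3330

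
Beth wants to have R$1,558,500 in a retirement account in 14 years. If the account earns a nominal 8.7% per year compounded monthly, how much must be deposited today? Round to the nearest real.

i = 0.087/12 = 0.00725 per month; n = 14·12 = 168.
PV = 1,558,500 / (1 + 0.00725)^168 = 1,558,500 / 3.365599 = 463,067.6354

R$463,068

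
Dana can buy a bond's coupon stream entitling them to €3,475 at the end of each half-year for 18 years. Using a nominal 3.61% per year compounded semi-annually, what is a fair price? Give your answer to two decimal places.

i = 0.0361/2 = 0.01805 per half-year; n = 18·2 = 36.
PV = PMT · [1 − (1+i)^(−n)] / i = 3475 · 26.305554 = 91,411.8011

€91,411.80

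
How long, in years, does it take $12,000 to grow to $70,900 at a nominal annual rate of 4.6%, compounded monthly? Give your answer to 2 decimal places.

38.69 years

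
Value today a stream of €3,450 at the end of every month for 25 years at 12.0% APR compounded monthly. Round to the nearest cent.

€327,565.60

With 12 periods per year: i = 0.01, n = 300.
Annuity factor a(300|0.01) = 94.946551; PV = 3450 × 94.946551 = 327,565.6018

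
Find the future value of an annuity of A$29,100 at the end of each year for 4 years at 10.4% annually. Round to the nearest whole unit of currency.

FV = PMT · [(1+i)^n − 1] / i = 29100 · 4.668389 = 135,850.1159

A$135,850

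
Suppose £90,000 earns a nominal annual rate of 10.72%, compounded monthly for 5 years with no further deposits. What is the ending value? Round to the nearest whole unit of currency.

Periodic rate i = 0.1072/12 = 0.00893333; n = 5 × 12 = 60 periods.
90,000 × (1+0.00893333)^60 = 90,000 × 1.705094 = 153,458.4276

£153,458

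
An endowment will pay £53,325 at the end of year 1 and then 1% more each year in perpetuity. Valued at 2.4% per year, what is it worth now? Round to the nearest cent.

PV = PMT / (i − g) = 53325 / (0.024 − 0.01) = 53325 / 0.014000 = 3,808,928.5714

£3,808,928.57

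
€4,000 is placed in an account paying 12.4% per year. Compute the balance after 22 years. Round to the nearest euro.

FV = 4,000 × (1 + 0.124)^22 = 52,350.2595

€52,350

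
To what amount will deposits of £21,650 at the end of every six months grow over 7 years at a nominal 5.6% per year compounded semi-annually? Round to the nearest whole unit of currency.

Periodic rate i = 0.056/2 = 0.028; n = 7 × 2 = 14 periods.
FV = PMT · [(1+i)^n − 1] / i = 21650 · 16.856634 = 364,946.1233

£364,946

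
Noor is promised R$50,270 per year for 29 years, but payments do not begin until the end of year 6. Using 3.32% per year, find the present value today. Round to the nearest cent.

PV at t=5 (ordinary 29-year annuity): 50270 × a(29|0.0332) = 50270 × 18.438558 = 926,906.2904
Discount back 5 years: 926,906.2904 × (1+0.0332)^(−5) = 926,906.2904 × 0.849333 = 787,252.1257

R$787,252.13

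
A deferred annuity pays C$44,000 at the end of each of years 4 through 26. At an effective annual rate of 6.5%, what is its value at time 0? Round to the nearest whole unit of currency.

C$428,731

Value one period before first payment (t=3): 44000 × [1 − (1+0.065)^(−23)] / 0.065 = 44000 × 11.770137 = 517,886.0161
PV₀ = 517,886.0161 / (1+0.065)^3 = 517,886.0161 / 1.207950 = 428,731.4680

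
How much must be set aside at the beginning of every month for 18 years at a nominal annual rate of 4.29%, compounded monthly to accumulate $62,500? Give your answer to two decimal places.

Periodic rate i = 0.0429/12 = 0.003575; n = 18 × 12 = 216 periods.
PMT = 62500 / ( [(1+0.003575)^216 − 1] / 0.003575 × (1+i) ) = 62500 / 326.069073 = 191.6772

$191.68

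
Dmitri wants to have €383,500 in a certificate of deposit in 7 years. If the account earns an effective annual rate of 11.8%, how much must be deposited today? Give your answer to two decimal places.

€175,659.95

PV = FV·(1+i)^(−n) = 383,500 × 0.458044 = 175,659.9454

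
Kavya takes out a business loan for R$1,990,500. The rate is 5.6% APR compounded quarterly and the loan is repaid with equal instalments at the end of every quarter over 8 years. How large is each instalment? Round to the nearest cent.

R$77,600.80

Periodic rate i = 0.056/4 = 0.014; n = 8 × 4 = 32 periods.
Annuity-PV factor = 25.650509; PMT = 1.9905e+06 / 25.650509 = 77,600.7984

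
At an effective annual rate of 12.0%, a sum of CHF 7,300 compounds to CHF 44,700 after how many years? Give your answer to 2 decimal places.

15.99 years

n = ln(44700/7300) / ln(1+0.12) = ln(6.12329) / 0.113329 = 15.9898 years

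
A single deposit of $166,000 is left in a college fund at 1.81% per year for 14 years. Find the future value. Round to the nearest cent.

$213,390.07

FV = 166,000 × (1 + 0.0181)^14 = 213,390.0731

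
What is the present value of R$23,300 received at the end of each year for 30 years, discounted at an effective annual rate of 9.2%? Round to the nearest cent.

R$235,193.75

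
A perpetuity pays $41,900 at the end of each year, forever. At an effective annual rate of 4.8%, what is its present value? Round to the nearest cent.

$872,916.67

PV = PMT / i = 41900 / 0.048 = 872,916.6667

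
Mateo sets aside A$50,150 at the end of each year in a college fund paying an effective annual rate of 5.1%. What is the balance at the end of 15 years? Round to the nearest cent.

A$1,090,345.53

FV = PMT · [(1+i)^n − 1] / i = 50150 · 21.741686 = 1,090,345.5333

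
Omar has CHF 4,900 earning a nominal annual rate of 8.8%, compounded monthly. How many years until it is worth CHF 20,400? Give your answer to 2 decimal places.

Periodic rate i = 0.088/12 = 0.00733333.
n = ln(20400/4900) / ln(1+0.00733333) = ln(4.16327) / 0.007307 = 195.2077 months
= 195.2077/12 years

16.27 years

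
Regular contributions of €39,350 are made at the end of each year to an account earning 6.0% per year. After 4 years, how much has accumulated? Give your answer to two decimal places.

FV = PMT · [(1+i)^n − 1] / i = 39350 · 4.374616 = 172,141.1396

€172,141.14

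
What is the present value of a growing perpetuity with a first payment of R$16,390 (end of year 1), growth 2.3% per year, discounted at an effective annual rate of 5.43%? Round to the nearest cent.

R$523,642.17

PV = D₁/(r − g) = 16390/(0.0543 − 0.023) = 523,642.1725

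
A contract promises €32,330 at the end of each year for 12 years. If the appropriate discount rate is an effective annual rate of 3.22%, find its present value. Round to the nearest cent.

PV = PMT · [1 − (1+i)^(−n)] / i = 32330 · 9.824538 = 317,627.3079

€317,627.31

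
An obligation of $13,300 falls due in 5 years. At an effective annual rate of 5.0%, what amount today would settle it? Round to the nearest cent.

PV = FV·(1+i)^(−n) = 13,300 × 0.783526 = 10,420.8980

$10,420.90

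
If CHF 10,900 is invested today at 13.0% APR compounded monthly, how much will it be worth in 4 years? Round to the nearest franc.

With 12 periods per year: i = 0.0108333, n = 48.
10,900 × (1+0.0108333)^48 = 10,900 × 1.677330 = 18,282.9019

CHF 18,283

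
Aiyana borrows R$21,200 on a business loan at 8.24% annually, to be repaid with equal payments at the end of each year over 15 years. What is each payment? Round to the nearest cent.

R$2,513.20

PMT = 21200 / ( [1 − (1+0.0824)^(−15)] / 0.0824 ) = 21200 / 8.435460 = 2,513.2003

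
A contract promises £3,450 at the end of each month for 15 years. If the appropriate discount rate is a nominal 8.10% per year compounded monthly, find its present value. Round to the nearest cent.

£358,838.98

Periodic rate i = 0.081/12 = 0.00675; n = 15 × 12 = 180 periods.
PV = PMT · [1 − (1+i)^(−n)] / i = 3450 · 104.011298 = 358,838.9779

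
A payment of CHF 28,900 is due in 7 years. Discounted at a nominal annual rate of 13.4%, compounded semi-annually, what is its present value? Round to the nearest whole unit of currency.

i = 0.134/2 = 0.067 per half-year; n = 7·2 = 14.
PV = 28,900 / (1 + 0.067)^14 = 28,900 / 2.479145 = 11,657.2463

CHF 11,657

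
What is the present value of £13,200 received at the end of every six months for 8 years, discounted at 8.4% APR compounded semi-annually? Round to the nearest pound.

i = 0.084/2 = 0.042 per half-year; n = 8·2 = 16.
Annuity factor a(16|0.042) = 11.482245; PV = 13200 × 11.482245 = 151,565.6387

£151,566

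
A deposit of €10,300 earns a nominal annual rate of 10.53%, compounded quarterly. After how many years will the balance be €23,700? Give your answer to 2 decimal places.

Periodic rate i = 0.1053/4 = 0.026325.
n = ln(23700/10300) / ln(1+0.026325) = ln(2.30097) / 0.025984 = 32.0704 quarters
= 32.0704/4 years

8.02 years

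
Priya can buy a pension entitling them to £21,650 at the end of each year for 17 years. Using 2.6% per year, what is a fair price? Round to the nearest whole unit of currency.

£294,448

Annuity factor a(17|0.026) = 13.600371; PV = 21650 × 13.600371 = 294,448.0323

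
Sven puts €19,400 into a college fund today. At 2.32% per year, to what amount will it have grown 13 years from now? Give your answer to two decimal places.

19,400 × (1+0.0232)^13 = 19,400 × 1.347370 = 26,138.9802

€26,138.98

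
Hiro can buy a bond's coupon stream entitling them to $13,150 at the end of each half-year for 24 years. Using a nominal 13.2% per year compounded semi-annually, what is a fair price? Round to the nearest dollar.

$189,973

Periodic rate i = 0.132/2 = 0.066; n = 24 × 2 = 48 periods.
PV = 13150 × [1 − (1+0.066)^(−48)] / 0.066 = 13150 × 14.446643 = 189,973.3579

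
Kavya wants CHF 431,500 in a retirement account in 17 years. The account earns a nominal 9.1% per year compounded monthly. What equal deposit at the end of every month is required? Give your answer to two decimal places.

CHF 891.60

With 12 periods per year: i = 0.00758333, n = 204.
FV-annuity factor = 483.958942; PMT = 431500 / 483.958942 = 891.6046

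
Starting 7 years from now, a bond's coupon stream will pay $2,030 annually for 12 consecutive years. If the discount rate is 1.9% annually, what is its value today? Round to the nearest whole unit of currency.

PV at t=6 (ordinary 12-year annuity): 2030 × a(12|0.019) = 2030 × 10.640581 = 21,600.3804
Discount back 6 years: 21,600.3804 × (1+0.019)^(−6) = 21,600.3804 × 0.893213 = 19,293.7344

$19,294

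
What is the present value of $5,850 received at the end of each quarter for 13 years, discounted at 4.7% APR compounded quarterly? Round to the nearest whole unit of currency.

Periodic rate i = 0.047/4 = 0.01175; n = 13 × 4 = 52 periods.
PV = PMT · [1 − (1+i)^(−n)] / i = 5850 · 38.745142 = 226,659.0797

$226,659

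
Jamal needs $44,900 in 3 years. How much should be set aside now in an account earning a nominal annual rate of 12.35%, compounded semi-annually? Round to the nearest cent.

i = 0.1235/2 = 0.06175 per half-year; n = 3·2 = 6.
Discount factor = (1+0.06175)^(−6) = 0.698018; PV = 44,900 × 0.698018 = 31,340.9909

$31,340.99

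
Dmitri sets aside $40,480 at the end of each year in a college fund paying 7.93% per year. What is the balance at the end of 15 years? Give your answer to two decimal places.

FV = PMT · [(1+i)^n − 1] / i = 40480 · 27.004642 = 1,093,147.9097

$1,093,147.91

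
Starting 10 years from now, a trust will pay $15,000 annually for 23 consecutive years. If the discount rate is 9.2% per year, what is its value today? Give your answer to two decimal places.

Value one period before first payment (t=9): 15000 × [1 − (1+0.092)^(−23)] / 0.092 = 15000 × 9.433773 = 141,506.6002
Discount back 9 years: 141,506.6002 × (1+0.092)^(−9) = 141,506.6002 × 0.452894 = 64,087.4441

$64,087.44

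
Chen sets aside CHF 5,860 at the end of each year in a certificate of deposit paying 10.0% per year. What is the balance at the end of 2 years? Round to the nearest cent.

Accumulation factor s(2|0.1) = 2.100000; FV = 5860 × 2.100000 = 12,306.0000

CHF 12,306.00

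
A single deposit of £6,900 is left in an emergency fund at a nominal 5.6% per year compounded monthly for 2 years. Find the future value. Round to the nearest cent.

£7,715.73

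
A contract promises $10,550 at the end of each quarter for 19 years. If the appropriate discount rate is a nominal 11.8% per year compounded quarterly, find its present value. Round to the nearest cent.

Periodic rate i = 0.118/4 = 0.0295; n = 19 × 4 = 76 periods.
PV = PMT · [1 − (1+i)^(−n)] / i = 10550 · 30.178028 = 318,378.1932

$318,378.19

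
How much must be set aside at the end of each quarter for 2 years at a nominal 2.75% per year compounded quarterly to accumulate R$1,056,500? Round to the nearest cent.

R$128,917.40

i = 0.0275/4 = 0.006875 per quarter; n = 2·4 = 8.
FV-annuity factor = 8.195170; PMT = 1.0565e+06 / 8.195170 = 128,917.4029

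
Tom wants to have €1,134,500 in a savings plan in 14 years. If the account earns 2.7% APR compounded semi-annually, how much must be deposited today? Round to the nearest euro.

€779,362

With 2 periods per year: i = 0.0135, n = 28.
PV = 1,134,500 / (1 + 0.0135)^28 = 1,134,500 / 1.455677 = 779,362.3386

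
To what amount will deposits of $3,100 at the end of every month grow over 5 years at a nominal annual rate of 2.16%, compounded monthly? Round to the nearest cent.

$196,229.30

i = 0.0216/12 = 0.0018 per month; n = 5·12 = 60.
FV = PMT · [(1+i)^n − 1] / i = 3100 · 63.299775 = 196,229.3024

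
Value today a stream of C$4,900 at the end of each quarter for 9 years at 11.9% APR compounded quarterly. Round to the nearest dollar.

i = 0.119/4 = 0.02975 per quarter; n = 9·4 = 36.
PV = PMT · [1 − (1+i)^(−n)] / i = 4900 · 21.913921 = 107,378.2128

C$107,378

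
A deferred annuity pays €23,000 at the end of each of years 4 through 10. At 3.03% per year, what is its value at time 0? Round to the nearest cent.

Value one period before first payment (t=3): 23000 × [1 − (1+0.0303)^(−7)] / 0.0303 = 23000 × 6.223245 = 143,134.6311
PV₀ = 143,134.6311 / (1+0.0303)^3 = 143,134.6311 / 1.093682 = 130,874.0745

€130,874.07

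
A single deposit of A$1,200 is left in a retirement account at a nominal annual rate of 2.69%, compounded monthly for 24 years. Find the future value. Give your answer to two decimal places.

A$2,286.90

i = 0.0269/12 = 0.00224167 per month; n = 24·12 = 288.
1,200 × (1+0.00224167)^288 = 1,200 × 1.905754 = 2,286.9042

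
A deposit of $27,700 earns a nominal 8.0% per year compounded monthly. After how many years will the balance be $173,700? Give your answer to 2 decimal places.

23.03 years

Periodic rate i = 0.08/12 = 0.00666667.
(1+i)^n = 173700/27700 = 6.27076, so n = ln 6.27076 / ln 1.00667 = 276.3015 months
= 276.3015/12 years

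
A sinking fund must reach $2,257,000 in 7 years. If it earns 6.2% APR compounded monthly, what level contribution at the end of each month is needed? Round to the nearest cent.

$21,527.17

With 12 periods per year: i = 0.00516667, n = 84.
FV-annuity factor = 104.844259; PMT = 2.257e+06 / 104.844259 = 21,527.1682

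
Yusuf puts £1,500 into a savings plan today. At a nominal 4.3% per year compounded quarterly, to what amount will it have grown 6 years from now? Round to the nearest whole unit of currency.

With 4 periods per year: i = 0.01075, n = 24.
FV = PV·(1+i)^n = 1,500 × 1.292558 = 1,938.8368

£1,939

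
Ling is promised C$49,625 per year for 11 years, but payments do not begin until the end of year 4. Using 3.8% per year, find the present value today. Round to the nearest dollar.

C$392,946

Value one period before first payment (t=3): 49625 × [1 − (1+0.038)^(−11)] / 0.038 = 49625 × 8.855738 = 439,466.0081
PV₀ = 439,466.0081 / (1+0.038)^3 = 439,466.0081 / 1.118387 = 392,946.3222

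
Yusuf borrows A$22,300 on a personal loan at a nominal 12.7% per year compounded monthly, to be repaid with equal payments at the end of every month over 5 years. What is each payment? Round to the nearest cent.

Periodic rate i = 0.127/12 = 0.0105833; n = 5 × 12 = 60 periods.
PMT = 22300 / ( [1 − (1+0.0105833)^(−60)] / 0.0105833 ) = 22300 / 44.248189 = 503.9754

A$503.98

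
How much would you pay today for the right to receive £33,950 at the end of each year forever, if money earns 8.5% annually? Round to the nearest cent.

PV = C/r = 33950/0.085 = 399,411.7647

£399,411.76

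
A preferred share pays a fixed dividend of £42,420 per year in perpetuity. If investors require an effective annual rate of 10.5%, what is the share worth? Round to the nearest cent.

£404,000.00

PV = PMT / i = 42420 / 0.105 = 404,000.0000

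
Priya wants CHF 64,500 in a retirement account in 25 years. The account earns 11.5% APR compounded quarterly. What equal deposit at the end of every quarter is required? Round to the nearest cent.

CHF 115.75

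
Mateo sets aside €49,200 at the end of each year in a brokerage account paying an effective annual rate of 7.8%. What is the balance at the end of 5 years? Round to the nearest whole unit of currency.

Accumulation factor s(5|0.078) = 5.843250; FV = 49200 × 5.843250 = 287,487.8889

€287,488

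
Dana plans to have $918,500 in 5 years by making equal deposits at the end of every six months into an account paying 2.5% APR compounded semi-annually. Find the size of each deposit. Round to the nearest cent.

i = 0.025/2 = 0.0125 per half-year; n = 5·2 = 10.
PMT = 918500 / ( [(1+0.0125)^10 − 1] / 0.0125 ) = 918500 / 10.581666 = 86,801.0734

$86,801.07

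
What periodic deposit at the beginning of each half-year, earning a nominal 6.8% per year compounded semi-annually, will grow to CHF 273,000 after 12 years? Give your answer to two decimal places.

CHF 7,292.48

With 2 periods per year: i = 0.034, n = 24.
PMT = 273000 / ( [(1+0.034)^24 − 1] / 0.034 × (1+i) ) = 273000 / 37.435845 = 7,292.4760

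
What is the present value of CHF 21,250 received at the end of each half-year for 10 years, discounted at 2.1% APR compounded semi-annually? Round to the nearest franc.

CHF 381,544

With 2 periods per year: i = 0.0105, n = 20.
PV = 21250 × [1 − (1+0.0105)^(−20)] / 0.0105 = 21250 × 17.955029 = 381,544.3688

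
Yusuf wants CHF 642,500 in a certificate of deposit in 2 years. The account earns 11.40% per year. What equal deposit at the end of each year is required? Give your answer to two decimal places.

CHF 303,926.21

PMT = 642500 / ( [(1+0.114)^2 − 1] / 0.114 ) = 642500 / 2.114000 = 303,926.2062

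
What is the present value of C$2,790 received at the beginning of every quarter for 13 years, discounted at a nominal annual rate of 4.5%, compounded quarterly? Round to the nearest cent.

Periodic rate i = 0.045/4 = 0.01125; n = 13 × 4 = 52 periods.
PV = PMT · [1 − (1+i)^(−n)] / i × (1+i) = 2790 · 39.647433 = 110,616.3393
(Beginning-of-period payments → annuity-due factor ×(1+i).)

C$110,616.34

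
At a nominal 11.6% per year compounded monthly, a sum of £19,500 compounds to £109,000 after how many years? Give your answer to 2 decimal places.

Periodic rate i = 0.116/12 = 0.00966667.
n = ln(109000/19500) / ln(1+0.00966667) = ln(5.58974) / 0.009620 = 178.8867 months
= 178.8867/12 years

14.91 years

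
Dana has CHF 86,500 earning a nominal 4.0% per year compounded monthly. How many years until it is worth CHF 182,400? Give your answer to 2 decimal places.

Periodic rate i = 0.04/12 = 0.00333333.
n = ln(182400/86500) / ln(1+0.00333333) = ln(2.10867) / 0.003328 = 224.1901 months
= 224.1901/12 years

18.68 years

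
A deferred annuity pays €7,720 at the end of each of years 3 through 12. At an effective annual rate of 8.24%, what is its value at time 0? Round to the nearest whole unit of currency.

Value one period before first payment (t=2): 7720 × [1 − (1+0.0824)^(−10)] / 0.0824 = 7720 × 6.638046 = 51,245.7165
PV₀ = 51,245.7165 / (1+0.0824)^2 = 51,245.7165 / 1.171590 = 43,740.3247

€43,740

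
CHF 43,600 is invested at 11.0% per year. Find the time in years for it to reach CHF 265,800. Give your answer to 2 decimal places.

17.32 years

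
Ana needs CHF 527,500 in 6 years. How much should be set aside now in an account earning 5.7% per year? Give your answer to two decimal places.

Discount factor = (1+0.057)^(−6) = 0.717051; PV = 527,500 × 0.717051 = 378,244.4289

CHF 378,244.43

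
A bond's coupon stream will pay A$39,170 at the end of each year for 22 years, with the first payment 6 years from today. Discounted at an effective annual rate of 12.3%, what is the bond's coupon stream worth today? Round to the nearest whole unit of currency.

Value one period before first payment (t=5): 39170 × [1 − (1+0.123)^(−22)] / 0.123 = 39170 × 7.496591 = 293,641.4534
Discount back 5 years: 293,641.4534 × (1+0.123)^(−5) = 293,641.4534 × 0.559888 = 164,406.3485

A$164,406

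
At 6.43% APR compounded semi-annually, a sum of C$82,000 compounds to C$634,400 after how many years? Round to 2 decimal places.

Periodic rate i = 0.0643/2 = 0.03215.
(1+i)^n = 634400/82000 = 7.73659, so n = ln 7.73659 / ln 1.03215 = 64.6555 half-years
= 64.6555/2 years

32.33 years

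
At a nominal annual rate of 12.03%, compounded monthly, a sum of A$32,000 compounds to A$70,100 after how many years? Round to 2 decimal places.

Periodic rate i = 0.1203/12 = 0.010025.
n = ln(70100/32000) / ln(1+0.010025) = ln(2.19062) / 0.009975 = 78.6146 months
= 78.6146/12 years

6.55 years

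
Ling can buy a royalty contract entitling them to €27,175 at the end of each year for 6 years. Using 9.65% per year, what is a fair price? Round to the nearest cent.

€119,578.09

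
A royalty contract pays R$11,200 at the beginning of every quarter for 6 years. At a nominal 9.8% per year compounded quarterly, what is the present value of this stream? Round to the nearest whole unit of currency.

R$206,358

With 4 periods per year: i = 0.0245, n = 24.
Annuity factor a(24|0.0245) × (1+i) = 18.424789; PV = 11200 × 18.424789 = 206,357.6346
(annuity-due: payments at period start, so ×(1+i).)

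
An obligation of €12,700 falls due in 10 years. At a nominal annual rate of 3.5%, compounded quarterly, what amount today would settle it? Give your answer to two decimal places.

Periodic rate i = 0.035/4 = 0.00875; n = 10 × 4 = 40 periods.
PV = FV·(1+i)^(−n) = 12,700 × 0.705762 = 8,963.1737

€8,963.17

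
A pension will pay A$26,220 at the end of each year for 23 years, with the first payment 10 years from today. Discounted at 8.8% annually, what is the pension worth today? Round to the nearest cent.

A$119,427.05

Value one period before first payment (t=9): 26220 × [1 − (1+0.088)^(−23)] / 0.088 = 26220 × 9.730386 = 255,130.7238
PV₀ = 255,130.7238 / (1+0.088)^9 = 255,130.7238 / 2.136289 = 119,427.0495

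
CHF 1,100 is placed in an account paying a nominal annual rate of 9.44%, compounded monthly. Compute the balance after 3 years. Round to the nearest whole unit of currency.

CHF 1,458

With 12 periods per year: i = 0.00786667, n = 36.
FV = 1,100 × (1 + 0.00786667)^36 = 1,458.4906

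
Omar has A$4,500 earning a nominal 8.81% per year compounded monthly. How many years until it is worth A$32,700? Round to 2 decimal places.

22.59 years

Periodic rate i = 0.0881/12 = 0.00734167.
n = ln(32700/4500) / ln(1+0.00734167) = ln(7.26667) / 0.007315 = 271.1331 months
= 271.1331/12 years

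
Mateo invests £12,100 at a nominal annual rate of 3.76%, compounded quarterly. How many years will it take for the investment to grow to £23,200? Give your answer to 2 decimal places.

17.39 years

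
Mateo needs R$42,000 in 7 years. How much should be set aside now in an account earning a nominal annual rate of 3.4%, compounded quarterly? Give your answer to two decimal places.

R$33,137.83

Periodic rate i = 0.034/4 = 0.0085; n = 7 × 4 = 28 periods.
Discount factor = (1+0.0085)^(−28) = 0.788996; PV = 42,000 × 0.788996 = 33,137.8264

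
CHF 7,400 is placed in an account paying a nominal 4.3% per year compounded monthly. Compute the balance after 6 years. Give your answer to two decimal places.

Periodic rate i = 0.043/12 = 0.00358333; n = 6 × 12 = 72 periods.
FV = PV·(1+i)^n = 7,400 × 1.293742 = 9,573.6913

CHF 9,573.69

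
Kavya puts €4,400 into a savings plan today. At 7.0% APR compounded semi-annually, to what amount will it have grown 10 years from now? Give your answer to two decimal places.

i = 0.07/2 = 0.035 per half-year; n = 10·2 = 20.
FV = PV·(1+i)^n = 4,400 × 1.989789 = 8,755.0710

€8,755.07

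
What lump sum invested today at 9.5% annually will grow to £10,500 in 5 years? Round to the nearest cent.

£6,669.89

PV = FV·(1+i)^(−n) = 10,500 × 0.635228 = 6,669.8905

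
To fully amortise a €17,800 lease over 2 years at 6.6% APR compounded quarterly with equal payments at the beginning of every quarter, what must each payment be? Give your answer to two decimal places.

€2,354.51

With 4 periods per year: i = 0.0165, n = 8.
Annuity-PV factor × (1+i) = 7.559959; PMT = 17800 / 7.559959 = 2,354.5102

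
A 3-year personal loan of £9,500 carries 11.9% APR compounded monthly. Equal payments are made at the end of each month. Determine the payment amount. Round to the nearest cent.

i = 0.119/12 = 0.00991667 per month; n = 3·12 = 36.
PMT = 9500 / ( [1 − (1+0.00991667)^(−36)] / 0.00991667 ) = 9500 / 30.150843 = 315.0824

£315.08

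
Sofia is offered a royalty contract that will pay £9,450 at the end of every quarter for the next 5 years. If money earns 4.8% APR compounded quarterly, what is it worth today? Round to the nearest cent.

£167,144.96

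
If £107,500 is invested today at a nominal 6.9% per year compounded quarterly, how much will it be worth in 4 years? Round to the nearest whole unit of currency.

£141,336

With 4 periods per year: i = 0.01725, n = 16.
107,500 × (1+0.01725)^16 = 107,500 × 1.314750 = 141,335.6240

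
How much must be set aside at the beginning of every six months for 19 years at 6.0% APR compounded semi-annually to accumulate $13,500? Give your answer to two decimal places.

i = 0.06/2 = 0.03 per half-year; n = 19·2 = 38.
PMT = 13500 / ( [(1+0.03)^38 − 1] / 0.03 × (1+i) ) = 13500 / 71.234233 = 189.5156

$189.52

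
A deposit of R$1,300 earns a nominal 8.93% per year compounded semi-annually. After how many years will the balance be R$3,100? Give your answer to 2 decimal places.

9.95 years

Periodic rate i = 0.0893/2 = 0.04465.
(1+i)^n = 3100/1300 = 2.38462, so n = ln 2.38462 / ln 1.04465 = 19.8947 half-years
= 19.8947/2 years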